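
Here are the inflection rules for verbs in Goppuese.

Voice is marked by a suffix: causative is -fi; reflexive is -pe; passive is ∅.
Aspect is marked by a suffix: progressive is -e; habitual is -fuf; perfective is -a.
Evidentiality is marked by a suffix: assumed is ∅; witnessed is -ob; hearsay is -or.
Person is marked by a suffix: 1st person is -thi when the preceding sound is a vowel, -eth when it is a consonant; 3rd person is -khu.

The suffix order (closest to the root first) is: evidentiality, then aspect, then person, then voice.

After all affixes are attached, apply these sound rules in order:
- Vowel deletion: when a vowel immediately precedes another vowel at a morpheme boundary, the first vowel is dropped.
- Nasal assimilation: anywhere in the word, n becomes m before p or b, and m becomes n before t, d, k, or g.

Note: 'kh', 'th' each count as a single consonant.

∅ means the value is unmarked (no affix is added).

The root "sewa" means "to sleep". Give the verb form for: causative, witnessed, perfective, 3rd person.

Attach evidentiality witnessed -ob → sewaob.
Attach aspect perfective -a → sewaoba.
Attach person 3rd person -khu → sewaobakhu.
Attach voice causative -fi → sewaobakhufi.
Apply vowel deletion: sewaobakhufi → sewobakhufi.
Nasal assimilation: no change.

sewobakhufi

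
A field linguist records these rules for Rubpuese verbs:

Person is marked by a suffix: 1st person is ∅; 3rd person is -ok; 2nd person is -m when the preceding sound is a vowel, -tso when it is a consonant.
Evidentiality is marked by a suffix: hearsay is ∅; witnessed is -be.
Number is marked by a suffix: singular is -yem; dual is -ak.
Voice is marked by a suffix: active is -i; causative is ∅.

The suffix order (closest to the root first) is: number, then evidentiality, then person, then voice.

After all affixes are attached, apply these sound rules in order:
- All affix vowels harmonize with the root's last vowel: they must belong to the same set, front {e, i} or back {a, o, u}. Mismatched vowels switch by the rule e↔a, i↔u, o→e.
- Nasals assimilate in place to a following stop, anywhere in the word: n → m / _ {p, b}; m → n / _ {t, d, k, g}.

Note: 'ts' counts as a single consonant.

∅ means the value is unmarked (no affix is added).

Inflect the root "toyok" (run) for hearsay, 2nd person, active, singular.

toyokyamtsou

Attach number singular -yem → toyokyem.
evidentiality = hearsay: zero marking, form stays toyokyem.
Attach person 2nd person -tso (after consonant 'm') → toyokyemtso.
Attach voice active -i → toyokyemtsoi.
Apply vowel harmony: toyokyemtsoi → toyokyamtsou.
Nasal assimilation: no change.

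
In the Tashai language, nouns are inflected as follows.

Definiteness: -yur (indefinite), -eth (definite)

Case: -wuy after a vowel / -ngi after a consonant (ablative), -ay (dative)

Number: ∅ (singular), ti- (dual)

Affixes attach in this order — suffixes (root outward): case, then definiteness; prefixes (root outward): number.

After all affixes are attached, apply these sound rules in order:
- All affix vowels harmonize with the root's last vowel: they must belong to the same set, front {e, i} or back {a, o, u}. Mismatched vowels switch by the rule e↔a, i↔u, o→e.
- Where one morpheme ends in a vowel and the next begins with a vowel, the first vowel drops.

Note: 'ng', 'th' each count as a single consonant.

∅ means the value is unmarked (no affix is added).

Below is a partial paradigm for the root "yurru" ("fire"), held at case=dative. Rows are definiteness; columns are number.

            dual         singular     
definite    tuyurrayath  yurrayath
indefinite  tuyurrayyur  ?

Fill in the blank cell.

number = singular: zero marking, form stays yurru.
Attach case dative -ay → yurruay.
Attach definiteness indefinite -yur → yurruayyur.
Vowel harmony: no change.
Apply vowel deletion: yurruayyur → yurrayyur.

yurrayyur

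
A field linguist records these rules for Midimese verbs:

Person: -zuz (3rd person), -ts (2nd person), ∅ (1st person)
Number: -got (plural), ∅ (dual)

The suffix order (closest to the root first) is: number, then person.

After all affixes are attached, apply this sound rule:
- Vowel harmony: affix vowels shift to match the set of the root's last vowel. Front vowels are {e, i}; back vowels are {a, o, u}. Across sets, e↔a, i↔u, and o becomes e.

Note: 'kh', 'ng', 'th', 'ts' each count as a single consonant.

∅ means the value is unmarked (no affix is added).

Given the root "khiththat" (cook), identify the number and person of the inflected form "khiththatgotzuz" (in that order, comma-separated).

Segment: khiththat-got-zuz.
number: -got → plural.
person: -zuz → 3rd person.

plural, 3rd person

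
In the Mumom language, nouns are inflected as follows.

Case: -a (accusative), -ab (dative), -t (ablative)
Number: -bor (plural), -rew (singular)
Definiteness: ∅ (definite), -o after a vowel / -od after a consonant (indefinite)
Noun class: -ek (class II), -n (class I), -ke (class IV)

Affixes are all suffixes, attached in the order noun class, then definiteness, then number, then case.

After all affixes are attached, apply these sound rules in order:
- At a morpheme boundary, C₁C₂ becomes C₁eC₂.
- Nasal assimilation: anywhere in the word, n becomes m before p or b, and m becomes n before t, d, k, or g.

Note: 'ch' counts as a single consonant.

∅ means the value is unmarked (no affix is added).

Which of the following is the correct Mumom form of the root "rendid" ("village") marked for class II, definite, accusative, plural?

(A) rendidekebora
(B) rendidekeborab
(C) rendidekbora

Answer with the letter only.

A

Attach noun class class II -ek → rendidek.
definiteness = definite: zero marking, form stays rendidek.
Attach number plural -bor → rendidekbor.
Attach case accusative -a → rendidekbora.
Apply epenthesis: rendidekbora → rendidekebora.
Nasal assimilation: no change.
So the correct form is rendidekebora, option (A).
(B) rendidekeborab is wrong: it uses dative instead of accusative for case.
(C) rendidekbora is wrong: it fails to apply the sound rule(s).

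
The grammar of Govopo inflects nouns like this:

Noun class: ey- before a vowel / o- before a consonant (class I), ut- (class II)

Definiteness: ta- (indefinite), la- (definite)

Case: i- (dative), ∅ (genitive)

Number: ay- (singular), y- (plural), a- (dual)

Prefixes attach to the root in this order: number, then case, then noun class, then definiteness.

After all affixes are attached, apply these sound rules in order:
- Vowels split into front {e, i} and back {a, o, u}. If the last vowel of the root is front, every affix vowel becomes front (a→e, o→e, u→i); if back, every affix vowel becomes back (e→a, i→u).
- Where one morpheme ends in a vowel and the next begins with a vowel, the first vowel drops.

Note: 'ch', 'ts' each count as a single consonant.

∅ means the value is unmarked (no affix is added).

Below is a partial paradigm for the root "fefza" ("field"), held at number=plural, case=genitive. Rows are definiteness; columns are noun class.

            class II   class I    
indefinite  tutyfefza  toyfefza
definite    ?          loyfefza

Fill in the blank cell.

Attach number plural y- → yfefza.
case = genitive: zero marking, form stays yfefza.
Attach noun class class II ut- → utyfefza.
Attach definiteness definite la- → lautyfefza.
Vowel harmony: no change.
Apply vowel deletion: lautyfefza → lutyfefza.

lutyfefza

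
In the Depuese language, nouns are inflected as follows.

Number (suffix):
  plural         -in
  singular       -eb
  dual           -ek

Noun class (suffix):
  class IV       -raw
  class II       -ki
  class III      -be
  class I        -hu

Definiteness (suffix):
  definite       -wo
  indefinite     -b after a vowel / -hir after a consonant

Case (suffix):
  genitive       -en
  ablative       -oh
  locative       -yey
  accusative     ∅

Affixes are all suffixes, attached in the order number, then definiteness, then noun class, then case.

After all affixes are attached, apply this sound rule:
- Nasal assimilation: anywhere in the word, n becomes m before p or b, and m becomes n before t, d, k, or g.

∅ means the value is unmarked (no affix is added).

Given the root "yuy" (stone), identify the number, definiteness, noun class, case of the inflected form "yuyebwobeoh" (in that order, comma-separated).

singular, definite, class III, ablative

Segment: yuy-eb-wo-be-oh.
number: -eb → singular.
definiteness: -wo → definite.
noun class: -be → class III.
case: -oh → ablative.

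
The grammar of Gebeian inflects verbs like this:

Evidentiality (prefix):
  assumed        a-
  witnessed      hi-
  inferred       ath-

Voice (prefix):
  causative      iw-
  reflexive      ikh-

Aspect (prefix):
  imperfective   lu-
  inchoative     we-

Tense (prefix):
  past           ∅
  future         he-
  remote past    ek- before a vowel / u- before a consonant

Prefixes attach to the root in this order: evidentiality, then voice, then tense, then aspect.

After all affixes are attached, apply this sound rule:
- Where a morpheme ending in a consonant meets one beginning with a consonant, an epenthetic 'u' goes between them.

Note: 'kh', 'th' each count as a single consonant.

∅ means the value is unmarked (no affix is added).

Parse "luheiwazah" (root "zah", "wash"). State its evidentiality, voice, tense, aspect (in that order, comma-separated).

assumed, causative, future, imperfective

Segment: lu-he-iw-a-zah.
evidentiality: a- → assumed.
voice: iw- → causative.
tense: he- → future.
aspect: lu- → imperfective.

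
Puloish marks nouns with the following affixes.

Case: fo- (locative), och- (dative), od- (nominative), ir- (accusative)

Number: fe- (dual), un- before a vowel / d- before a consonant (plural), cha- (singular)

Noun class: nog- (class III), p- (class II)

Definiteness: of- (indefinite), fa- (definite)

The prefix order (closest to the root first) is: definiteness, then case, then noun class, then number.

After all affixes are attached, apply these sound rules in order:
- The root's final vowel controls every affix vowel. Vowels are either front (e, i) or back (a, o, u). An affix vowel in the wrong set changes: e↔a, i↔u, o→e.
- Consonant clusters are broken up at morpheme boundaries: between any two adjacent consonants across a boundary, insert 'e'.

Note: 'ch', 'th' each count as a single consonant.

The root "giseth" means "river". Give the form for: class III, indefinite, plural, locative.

Attach definiteness indefinite of- → ofgiseth.
Attach case locative fo- → foofgiseth.
Attach noun class class III nog- → nogfoofgiseth.
Attach number plural d- (before consonant 'n') → dnogfoofgiseth.
Apply vowel harmony: dnogfoofgiseth → dnegfeefgiseth.
Apply epenthesis: dnegfeefgiseth → denegefeefegiseth.

denegefeefegiseth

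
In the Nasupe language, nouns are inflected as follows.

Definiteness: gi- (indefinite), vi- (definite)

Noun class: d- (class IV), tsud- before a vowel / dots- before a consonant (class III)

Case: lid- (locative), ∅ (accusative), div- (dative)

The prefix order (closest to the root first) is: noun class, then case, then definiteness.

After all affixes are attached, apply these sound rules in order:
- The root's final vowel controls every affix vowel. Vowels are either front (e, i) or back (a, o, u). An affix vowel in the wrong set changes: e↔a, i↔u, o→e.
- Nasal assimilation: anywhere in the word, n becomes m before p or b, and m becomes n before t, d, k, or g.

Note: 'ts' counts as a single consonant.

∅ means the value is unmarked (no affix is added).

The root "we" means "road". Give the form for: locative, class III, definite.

viliddetswe

Attach noun class class III dots- (before consonant 'w') → dotswe.
Attach case locative lid- → liddotswe.
Attach definiteness definite vi- → viliddotswe.
Apply vowel harmony: viliddotswe → viliddetswe.
Nasal assimilation: no change.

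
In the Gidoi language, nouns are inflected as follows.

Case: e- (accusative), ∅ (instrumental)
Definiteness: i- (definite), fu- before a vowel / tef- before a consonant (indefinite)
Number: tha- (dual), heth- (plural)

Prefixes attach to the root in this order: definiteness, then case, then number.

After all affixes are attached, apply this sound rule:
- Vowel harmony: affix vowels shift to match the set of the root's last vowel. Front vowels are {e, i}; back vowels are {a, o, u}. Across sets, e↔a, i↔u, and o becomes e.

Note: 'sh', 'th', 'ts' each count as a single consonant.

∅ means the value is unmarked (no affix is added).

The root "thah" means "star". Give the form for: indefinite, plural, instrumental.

hathtafthah

Attach definiteness indefinite tef- (before consonant 'th') → tefthah.
case = instrumental: zero marking, form stays tefthah.
Attach number plural heth- → hethtefthah.
Apply vowel harmony: hethtefthah → hathtafthah.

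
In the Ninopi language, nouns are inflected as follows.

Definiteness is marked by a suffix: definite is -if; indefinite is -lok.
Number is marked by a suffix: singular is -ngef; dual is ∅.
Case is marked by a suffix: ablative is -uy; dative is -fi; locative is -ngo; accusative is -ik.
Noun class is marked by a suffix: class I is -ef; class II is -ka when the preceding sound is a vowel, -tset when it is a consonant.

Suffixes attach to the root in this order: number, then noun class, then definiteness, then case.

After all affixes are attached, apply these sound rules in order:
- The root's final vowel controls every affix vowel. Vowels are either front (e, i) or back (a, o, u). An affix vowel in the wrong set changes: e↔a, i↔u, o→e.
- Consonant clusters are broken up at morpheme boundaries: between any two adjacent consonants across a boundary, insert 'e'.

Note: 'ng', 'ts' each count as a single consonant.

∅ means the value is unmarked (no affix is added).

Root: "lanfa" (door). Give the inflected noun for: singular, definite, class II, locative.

lanfangafetsatufengo

Attach number singular -ngef → lanfangef.
Attach noun class class II -tset (after consonant 'f') → lanfangeftset.
Attach definiteness definite -if → lanfangeftsetif.
Attach case locative -ngo → lanfangeftsetifngo.
Apply vowel harmony: lanfangeftsetifngo → lanfangaftsatufngo.
Apply epenthesis: lanfangaftsatufngo → lanfangafetsatufengo.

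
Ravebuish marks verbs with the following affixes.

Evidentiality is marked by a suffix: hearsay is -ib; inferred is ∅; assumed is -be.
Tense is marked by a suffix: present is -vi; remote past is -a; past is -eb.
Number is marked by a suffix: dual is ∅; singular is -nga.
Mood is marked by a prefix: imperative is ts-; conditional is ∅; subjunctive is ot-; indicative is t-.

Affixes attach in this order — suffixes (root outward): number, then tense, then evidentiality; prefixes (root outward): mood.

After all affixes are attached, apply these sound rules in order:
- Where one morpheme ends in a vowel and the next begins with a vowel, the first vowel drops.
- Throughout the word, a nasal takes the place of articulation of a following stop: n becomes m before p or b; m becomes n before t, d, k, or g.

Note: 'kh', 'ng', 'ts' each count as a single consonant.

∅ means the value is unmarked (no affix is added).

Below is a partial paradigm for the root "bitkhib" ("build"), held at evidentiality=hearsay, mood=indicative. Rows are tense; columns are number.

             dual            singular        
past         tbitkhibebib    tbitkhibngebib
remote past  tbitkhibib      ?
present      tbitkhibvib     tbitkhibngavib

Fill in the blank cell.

tbitkhibngib

Attach number singular -nga → bitkhibnga.
Attach tense remote past -a → bitkhibngaa.
Attach evidentiality hearsay -ib → bitkhibngaaib.
Attach mood indicative t- → tbitkhibngaaib.
Apply vowel deletion: tbitkhibngaaib → tbitkhibngib.
Nasal assimilation: no change.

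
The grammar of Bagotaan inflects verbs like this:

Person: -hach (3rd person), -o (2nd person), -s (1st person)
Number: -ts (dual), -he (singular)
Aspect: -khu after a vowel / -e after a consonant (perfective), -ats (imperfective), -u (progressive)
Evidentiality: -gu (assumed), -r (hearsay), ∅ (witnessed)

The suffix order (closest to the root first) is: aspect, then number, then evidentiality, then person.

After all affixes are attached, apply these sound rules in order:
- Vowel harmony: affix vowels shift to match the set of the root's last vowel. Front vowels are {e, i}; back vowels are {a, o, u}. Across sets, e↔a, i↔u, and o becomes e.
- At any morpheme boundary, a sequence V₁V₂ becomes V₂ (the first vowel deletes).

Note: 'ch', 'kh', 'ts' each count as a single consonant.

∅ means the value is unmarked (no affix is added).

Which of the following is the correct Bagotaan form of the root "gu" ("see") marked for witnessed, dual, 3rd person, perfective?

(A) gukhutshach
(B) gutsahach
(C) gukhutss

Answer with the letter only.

Attach aspect perfective -khu (after vowel 'u') → gukhu.
Attach number dual -ts → gukhuts.
evidentiality = witnessed: zero marking, form stays gukhuts.
Attach person 3rd person -hach → gukhutshach.
Vowel harmony: no change.
Vowel deletion: no change.
So the correct form is gukhutshach, option (A).
(B) gutsahach is wrong: it has the affixes in the wrong order.
(C) gukhutss is wrong: it uses 1st person instead of 3rd person for person.

A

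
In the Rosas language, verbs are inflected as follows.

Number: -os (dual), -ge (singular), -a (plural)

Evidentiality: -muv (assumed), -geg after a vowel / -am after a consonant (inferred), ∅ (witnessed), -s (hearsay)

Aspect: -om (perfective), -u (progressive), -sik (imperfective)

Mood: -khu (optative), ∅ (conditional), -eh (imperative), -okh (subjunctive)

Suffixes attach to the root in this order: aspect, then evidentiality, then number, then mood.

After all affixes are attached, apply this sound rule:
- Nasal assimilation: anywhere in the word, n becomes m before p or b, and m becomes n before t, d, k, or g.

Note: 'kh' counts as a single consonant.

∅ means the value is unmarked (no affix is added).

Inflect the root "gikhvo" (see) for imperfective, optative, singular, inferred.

gikhvosikangekhu

Attach aspect imperfective -sik → gikhvosik.
Attach evidentiality inferred -am (after consonant 'k') → gikhvosikam.
Attach number singular -ge → gikhvosikamge.
Attach mood optative -khu → gikhvosikamgekhu.
Apply nasal assimilation: gikhvosikamgekhu → gikhvosikangekhu.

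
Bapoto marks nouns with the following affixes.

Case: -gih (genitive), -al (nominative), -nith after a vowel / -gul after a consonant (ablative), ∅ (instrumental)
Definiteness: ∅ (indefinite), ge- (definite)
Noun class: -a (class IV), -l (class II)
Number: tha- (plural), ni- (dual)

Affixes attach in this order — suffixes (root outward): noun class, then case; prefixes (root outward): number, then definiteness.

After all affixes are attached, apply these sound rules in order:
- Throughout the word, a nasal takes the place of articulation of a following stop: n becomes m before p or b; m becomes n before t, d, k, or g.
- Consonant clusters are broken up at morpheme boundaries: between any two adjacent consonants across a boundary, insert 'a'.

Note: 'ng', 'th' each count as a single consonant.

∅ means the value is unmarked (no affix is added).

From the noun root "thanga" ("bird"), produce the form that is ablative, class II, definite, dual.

Attach noun class class II -l → thangal.
Attach case ablative -gul (after consonant 'l') → thangalgul.
Attach number dual ni- → nithangalgul.
Attach definiteness definite ge- → genithangalgul.
Nasal assimilation: no change.
Apply epenthesis: genithangalgul → genithangalagul.

genithangalagul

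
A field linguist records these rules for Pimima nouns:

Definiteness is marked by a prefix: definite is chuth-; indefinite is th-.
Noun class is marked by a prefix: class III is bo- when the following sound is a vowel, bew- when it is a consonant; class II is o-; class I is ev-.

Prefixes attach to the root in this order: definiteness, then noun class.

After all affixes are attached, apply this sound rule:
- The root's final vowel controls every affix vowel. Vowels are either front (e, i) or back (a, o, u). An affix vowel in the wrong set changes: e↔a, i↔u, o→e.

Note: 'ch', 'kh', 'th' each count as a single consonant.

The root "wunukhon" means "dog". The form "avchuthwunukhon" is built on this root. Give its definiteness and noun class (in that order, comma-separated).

definite, class I

Segment: ev-chuth-wunukhon.
definiteness: chuth- → definite.
noun class: ev- → class I.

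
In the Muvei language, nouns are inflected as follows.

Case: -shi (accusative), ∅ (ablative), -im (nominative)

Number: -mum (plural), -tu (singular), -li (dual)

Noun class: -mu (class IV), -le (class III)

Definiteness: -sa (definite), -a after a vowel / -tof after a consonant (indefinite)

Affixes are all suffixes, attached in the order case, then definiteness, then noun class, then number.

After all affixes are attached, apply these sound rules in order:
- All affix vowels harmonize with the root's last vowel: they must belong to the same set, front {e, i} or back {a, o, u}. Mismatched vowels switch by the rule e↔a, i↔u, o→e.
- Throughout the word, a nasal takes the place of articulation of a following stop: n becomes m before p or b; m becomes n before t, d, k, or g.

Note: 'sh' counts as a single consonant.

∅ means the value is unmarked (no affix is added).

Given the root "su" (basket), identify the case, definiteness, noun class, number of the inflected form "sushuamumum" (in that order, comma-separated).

accusative, indefinite, class IV, plural

Segment: su-shi-a-mu-mum.
case: -shi → accusative.
definiteness: -a/tof → indefinite.
noun class: -mu → class IV.
number: -mum → plural.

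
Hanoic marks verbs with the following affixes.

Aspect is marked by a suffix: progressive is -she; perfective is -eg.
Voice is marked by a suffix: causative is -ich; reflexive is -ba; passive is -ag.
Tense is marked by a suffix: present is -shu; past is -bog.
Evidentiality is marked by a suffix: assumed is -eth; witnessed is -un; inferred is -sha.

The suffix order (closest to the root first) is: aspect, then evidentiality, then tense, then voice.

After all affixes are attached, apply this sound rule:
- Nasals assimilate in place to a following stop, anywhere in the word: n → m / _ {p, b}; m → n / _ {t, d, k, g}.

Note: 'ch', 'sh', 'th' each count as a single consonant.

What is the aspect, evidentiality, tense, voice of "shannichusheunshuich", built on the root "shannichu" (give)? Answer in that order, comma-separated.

Segment: shannichu-she-un-shu-ich.
aspect: -she → progressive.
evidentiality: -un → witnessed.
tense: -shu → present.
voice: -ich → causative.

progressive, witnessed, present, causative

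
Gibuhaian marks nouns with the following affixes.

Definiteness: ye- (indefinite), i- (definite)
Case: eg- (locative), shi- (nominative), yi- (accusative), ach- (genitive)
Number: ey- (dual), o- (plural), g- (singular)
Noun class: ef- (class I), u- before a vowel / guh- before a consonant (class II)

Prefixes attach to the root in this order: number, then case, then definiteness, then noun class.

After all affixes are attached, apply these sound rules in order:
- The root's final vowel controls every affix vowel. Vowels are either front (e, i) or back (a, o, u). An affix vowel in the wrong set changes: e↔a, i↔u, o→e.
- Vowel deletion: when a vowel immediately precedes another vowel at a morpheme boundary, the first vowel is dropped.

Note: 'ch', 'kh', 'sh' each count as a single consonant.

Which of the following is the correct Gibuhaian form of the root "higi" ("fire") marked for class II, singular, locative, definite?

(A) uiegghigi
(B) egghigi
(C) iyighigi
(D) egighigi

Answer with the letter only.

Attach number singular g- → ghigi.
Attach case locative eg- → egghigi.
Attach definiteness definite i- → iegghigi.
Attach noun class class II u- (before vowel 'i') → uiegghigi.
Apply vowel harmony: uiegghigi → iiegghigi.
Apply vowel deletion: iiegghigi → egghigi.
So the correct form is egghigi, option (B).
(D) egighigi is wrong: it has the affixes in the wrong order.
(A) uiegghigi is wrong: it fails to apply the sound rule(s).
(C) iyighigi is wrong: it uses accusative instead of locative for case.

B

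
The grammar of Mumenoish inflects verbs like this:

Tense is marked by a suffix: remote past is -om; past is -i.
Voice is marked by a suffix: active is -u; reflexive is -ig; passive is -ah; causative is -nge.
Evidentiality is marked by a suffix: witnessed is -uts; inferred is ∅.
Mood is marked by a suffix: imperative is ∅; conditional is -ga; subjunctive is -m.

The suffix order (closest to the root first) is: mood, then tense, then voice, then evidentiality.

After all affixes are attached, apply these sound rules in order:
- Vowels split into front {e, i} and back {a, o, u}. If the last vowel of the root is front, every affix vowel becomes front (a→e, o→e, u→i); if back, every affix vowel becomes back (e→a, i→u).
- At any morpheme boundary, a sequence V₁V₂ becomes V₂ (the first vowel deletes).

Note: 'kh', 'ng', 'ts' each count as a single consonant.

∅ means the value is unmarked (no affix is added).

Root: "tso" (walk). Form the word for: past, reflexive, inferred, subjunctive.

Attach mood subjunctive -m → tsom.
Attach tense past -i → tsomi.
Attach voice reflexive -ig → tsomiig.
evidentiality = inferred: zero marking, form stays tsomiig.
Apply vowel harmony: tsomiig → tsomuug.
Apply vowel deletion: tsomuug → tsomug.

tsomug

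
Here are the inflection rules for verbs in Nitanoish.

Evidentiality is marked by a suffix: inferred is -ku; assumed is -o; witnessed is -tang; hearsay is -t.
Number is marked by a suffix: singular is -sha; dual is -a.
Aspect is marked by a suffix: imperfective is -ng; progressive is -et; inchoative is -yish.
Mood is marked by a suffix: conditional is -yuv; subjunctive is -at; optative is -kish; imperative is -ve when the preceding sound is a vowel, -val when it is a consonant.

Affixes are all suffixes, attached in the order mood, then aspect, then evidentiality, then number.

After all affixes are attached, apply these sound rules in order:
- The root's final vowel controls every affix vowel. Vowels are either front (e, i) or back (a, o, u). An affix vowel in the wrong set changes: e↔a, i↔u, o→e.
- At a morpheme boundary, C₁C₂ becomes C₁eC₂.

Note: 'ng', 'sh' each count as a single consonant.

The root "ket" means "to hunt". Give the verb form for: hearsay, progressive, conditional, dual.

keteyivetete

Attach mood conditional -yuv → ketyuv.
Attach aspect progressive -et → ketyuvet.
Attach evidentiality hearsay -t → ketyuvett.
Attach number dual -a → ketyuvetta.
Apply vowel harmony: ketyuvetta → ketyivette.
Apply epenthesis: ketyivette → keteyivetete.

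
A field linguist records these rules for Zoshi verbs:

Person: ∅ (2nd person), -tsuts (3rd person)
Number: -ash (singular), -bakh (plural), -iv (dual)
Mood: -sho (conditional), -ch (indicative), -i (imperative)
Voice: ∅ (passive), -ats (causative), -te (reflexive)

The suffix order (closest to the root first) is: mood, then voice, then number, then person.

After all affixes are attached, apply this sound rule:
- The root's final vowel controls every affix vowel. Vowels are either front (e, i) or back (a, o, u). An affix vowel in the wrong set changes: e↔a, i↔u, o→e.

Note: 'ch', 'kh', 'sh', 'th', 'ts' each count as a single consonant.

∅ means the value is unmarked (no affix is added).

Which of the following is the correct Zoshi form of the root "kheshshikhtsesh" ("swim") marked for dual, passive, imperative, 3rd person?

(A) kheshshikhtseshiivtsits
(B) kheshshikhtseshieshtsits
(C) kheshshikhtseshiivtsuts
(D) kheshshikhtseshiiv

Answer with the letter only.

A

Attach mood imperative -i → kheshshikhtseshi.
voice = passive: zero marking, form stays kheshshikhtseshi.
Attach number dual -iv → kheshshikhtseshiiv.
Attach person 3rd person -tsuts → kheshshikhtseshiivtsuts.
Apply vowel harmony: kheshshikhtseshiivtsuts → kheshshikhtseshiivtsits.
So the correct form is kheshshikhtseshiivtsits, option (A).
(C) kheshshikhtseshiivtsuts is wrong: it fails to apply the sound rule(s).
(D) kheshshikhtseshiiv is wrong: it uses 2nd person instead of 3rd person for person.
(B) kheshshikhtseshieshtsits is wrong: it uses singular instead of dual for number.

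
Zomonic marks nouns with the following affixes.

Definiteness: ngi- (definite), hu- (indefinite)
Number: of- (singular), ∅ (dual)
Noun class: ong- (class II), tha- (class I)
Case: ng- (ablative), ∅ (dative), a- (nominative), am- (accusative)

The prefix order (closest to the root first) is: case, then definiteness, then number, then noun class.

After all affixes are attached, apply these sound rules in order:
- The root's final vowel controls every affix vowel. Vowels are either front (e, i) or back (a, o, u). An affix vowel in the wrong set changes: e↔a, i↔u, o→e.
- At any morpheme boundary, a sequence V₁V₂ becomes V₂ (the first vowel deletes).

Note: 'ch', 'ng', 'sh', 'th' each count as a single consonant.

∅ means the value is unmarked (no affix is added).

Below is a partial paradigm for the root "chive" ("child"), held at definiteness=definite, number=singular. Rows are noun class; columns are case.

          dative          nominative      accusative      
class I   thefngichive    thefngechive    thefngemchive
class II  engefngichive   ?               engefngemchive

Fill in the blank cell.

Attach case nominative a- → achive.
Attach definiteness definite ngi- → ngiachive.
Attach number singular of- → ofngiachive.
Attach noun class class II ong- → ongofngiachive.
Apply vowel harmony: ongofngiachive → engefngiechive.
Apply vowel deletion: engefngiechive → engefngechive.

engefngechive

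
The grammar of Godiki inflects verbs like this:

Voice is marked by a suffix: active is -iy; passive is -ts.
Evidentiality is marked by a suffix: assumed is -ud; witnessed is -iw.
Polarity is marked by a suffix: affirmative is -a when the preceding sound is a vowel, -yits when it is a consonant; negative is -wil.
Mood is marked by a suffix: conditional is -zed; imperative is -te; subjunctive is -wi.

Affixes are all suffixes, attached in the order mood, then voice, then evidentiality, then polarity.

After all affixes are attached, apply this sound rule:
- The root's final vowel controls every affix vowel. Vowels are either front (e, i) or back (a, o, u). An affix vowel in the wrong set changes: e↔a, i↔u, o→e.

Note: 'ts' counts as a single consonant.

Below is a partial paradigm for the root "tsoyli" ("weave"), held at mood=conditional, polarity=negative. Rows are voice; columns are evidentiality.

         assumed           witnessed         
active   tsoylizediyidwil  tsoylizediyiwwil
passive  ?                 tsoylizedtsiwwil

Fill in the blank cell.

Attach mood conditional -zed → tsoylized.
Attach voice passive -ts → tsoylizedts.
Attach evidentiality assumed -ud → tsoylizedtsud.
Attach polarity negative -wil → tsoylizedtsudwil.
Apply vowel harmony: tsoylizedtsudwil → tsoylizedtsidwil.

tsoylizedtsidwil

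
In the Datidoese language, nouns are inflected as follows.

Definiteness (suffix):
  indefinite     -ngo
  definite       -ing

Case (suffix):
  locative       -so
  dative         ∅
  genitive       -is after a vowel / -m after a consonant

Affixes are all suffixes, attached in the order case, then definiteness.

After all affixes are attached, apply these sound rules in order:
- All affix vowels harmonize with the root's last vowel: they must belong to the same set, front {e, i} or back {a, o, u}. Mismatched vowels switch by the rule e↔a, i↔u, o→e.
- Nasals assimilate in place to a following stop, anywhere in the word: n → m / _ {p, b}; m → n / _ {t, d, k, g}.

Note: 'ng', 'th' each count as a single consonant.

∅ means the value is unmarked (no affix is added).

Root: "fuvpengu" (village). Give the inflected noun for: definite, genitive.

Attach case genitive -is (after vowel 'u') → fuvpenguis.
Attach definiteness definite -ing → fuvpenguising.
Apply vowel harmony: fuvpenguising → fuvpenguusung.
Nasal assimilation: no change.

fuvpenguusung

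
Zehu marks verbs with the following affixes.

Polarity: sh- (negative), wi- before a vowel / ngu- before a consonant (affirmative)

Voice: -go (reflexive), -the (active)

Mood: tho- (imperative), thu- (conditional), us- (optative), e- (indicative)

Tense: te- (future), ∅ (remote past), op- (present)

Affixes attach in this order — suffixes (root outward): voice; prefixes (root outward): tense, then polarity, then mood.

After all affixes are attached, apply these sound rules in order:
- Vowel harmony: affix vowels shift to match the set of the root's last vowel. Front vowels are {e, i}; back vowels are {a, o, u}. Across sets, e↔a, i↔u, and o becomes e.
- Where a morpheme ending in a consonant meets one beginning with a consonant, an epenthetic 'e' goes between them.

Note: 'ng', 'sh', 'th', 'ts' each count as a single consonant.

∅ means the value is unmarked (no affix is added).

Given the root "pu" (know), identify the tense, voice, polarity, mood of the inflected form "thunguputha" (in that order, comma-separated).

remote past, active, affirmative, conditional

Segment: thu-ngu-pu-the.
tense: ∅ → remote past.
voice: -the → active.
polarity: wi/ngu- → affirmative.
mood: thu- → conditional.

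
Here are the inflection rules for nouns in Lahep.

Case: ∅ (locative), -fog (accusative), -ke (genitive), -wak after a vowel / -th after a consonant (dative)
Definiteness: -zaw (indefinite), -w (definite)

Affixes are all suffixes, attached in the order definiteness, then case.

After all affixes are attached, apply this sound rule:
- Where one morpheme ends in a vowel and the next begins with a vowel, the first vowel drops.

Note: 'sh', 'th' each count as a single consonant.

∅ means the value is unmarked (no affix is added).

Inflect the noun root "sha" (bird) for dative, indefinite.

shazawth

Attach definiteness indefinite -zaw → shazaw.
Attach case dative -th (after consonant 'w') → shazawth.
Vowel deletion: no change.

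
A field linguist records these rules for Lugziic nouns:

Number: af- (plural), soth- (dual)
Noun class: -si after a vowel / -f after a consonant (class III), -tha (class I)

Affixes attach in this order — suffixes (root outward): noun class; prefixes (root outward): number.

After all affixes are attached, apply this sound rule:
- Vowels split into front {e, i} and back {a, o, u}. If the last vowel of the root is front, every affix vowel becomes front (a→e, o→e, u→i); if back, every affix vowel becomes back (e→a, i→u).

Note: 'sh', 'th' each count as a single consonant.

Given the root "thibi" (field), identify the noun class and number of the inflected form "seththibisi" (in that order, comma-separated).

class III, dual

Segment: soth-thibi-si.
noun class: -si/f → class III.
number: soth- → dual.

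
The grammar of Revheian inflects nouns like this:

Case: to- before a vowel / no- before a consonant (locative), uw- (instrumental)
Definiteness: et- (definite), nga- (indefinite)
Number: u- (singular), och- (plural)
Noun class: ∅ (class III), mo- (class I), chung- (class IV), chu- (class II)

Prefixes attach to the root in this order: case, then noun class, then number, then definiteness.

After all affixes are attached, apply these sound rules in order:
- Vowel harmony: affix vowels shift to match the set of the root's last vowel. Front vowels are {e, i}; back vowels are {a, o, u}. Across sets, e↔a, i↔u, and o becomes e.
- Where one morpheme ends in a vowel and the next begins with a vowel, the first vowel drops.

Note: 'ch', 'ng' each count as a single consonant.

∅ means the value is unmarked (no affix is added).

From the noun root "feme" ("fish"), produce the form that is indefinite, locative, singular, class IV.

Attach case locative no- (before consonant 'f') → nofeme.
Attach noun class class IV chung- → chungnofeme.
Attach number singular u- → uchungnofeme.
Attach definiteness indefinite nga- → ngauchungnofeme.
Apply vowel harmony: ngauchungnofeme → ngeichingnefeme.
Apply vowel deletion: ngeichingnefeme → ngichingnefeme.

ngichingnefeme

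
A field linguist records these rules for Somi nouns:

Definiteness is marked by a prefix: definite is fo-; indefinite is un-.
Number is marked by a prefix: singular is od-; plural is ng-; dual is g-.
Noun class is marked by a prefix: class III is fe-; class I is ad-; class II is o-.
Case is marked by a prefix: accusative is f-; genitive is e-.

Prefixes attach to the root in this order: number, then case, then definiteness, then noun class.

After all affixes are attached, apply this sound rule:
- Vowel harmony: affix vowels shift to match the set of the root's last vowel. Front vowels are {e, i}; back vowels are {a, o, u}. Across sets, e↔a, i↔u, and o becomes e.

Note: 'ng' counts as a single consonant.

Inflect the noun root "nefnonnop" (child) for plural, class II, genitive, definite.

Attach number plural ng- → ngnefnonnop.
Attach case genitive e- → engnefnonnop.
Attach definiteness definite fo- → foengnefnonnop.
Attach noun class class II o- → ofoengnefnonnop.
Apply vowel harmony: ofoengnefnonnop → ofoangnefnonnop.

ofoangnefnonnop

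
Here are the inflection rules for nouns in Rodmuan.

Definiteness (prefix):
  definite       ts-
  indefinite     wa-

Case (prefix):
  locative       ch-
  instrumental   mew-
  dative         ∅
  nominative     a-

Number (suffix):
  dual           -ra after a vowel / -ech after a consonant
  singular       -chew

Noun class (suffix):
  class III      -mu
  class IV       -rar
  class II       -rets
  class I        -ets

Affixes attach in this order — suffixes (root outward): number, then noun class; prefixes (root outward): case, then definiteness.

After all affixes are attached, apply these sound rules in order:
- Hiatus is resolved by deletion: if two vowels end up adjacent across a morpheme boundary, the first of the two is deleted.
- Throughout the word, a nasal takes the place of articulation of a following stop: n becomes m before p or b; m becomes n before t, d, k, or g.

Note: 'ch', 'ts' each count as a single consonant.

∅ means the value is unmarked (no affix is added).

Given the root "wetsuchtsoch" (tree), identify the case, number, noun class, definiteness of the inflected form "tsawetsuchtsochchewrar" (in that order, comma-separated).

Segment: ts-a-wetsuchtsoch-chew-rar.
case: a- → nominative.
number: -chew → singular.
noun class: -rar → class IV.
definiteness: ts- → definite.

nominative, singular, class IV, definite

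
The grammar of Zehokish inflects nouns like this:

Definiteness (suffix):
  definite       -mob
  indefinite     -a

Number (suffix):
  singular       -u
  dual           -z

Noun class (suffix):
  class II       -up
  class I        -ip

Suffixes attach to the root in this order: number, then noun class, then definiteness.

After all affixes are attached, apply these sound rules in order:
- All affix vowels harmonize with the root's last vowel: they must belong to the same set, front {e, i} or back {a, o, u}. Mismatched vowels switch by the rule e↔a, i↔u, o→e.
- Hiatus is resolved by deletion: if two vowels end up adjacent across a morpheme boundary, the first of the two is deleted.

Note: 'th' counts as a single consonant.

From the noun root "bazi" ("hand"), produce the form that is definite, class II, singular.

bazipmeb

Attach number singular -u → baziu.
Attach noun class class II -up → baziuup.
Attach definiteness definite -mob → baziuupmob.
Apply vowel harmony: baziuupmob → baziiipmeb.
Apply vowel deletion: baziiipmeb → bazipmeb.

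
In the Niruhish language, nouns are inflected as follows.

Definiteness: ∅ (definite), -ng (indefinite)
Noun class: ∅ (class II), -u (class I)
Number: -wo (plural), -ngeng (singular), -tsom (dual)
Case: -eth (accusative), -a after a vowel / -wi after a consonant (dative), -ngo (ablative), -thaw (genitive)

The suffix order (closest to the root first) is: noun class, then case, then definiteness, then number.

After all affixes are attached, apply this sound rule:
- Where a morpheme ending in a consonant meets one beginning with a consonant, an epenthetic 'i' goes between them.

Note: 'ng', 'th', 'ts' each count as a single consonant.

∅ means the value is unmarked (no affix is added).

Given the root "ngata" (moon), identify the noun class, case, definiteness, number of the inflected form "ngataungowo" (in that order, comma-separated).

class I, ablative, definite, plural

Segment: ngata-u-ngo-wo.
noun class: -u → class I.
case: -ngo → ablative.
definiteness: ∅ → definite.
number: -wo → plural.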